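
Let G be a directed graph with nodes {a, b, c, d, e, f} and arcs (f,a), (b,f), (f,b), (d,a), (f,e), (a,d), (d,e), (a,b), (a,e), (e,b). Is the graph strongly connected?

No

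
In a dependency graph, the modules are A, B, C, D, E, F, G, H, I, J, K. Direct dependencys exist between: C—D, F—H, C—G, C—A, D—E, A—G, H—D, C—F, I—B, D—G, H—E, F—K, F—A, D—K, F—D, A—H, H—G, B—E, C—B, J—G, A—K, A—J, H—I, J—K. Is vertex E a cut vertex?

Deleting E leaves 1 component (was 1) (its neighbors B, D, H remain connected to each other), so E is not a cut vertex.

No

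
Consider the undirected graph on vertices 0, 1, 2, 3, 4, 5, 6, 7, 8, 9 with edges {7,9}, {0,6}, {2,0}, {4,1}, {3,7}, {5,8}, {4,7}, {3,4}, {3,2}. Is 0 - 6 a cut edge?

Removing 0 - 6 leaves no path between 0 and 6: the component count goes from 2 to 3. So it is a bridge.

Yes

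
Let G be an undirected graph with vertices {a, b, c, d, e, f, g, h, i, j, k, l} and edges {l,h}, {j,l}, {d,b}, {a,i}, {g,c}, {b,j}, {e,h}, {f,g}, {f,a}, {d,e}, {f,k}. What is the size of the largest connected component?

Starting from a we can reach a, c, f, g, i, k. That is one component of size 6.
Starting from b we can reach b, d, e, h, j, l. That is one component of size 6.
The largest has 6 vertices.

6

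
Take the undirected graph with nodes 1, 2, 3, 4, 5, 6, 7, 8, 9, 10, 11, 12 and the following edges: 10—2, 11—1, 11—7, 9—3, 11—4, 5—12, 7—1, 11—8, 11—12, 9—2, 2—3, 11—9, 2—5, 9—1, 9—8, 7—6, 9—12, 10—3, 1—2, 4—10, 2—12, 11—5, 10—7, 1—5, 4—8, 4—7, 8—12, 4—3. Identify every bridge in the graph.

6-7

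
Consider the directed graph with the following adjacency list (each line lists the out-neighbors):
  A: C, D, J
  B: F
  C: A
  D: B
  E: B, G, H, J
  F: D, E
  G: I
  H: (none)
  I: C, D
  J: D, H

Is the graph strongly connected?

There is no directed path from H to G, so the graph is not strongly connected.

No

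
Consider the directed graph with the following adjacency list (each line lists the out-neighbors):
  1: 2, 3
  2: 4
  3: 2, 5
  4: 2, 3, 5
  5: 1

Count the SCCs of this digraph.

1

{1, 2, 3, 4, 5} are all mutually reachable — one SCC of size 5.
That gives 1 strongly connected component.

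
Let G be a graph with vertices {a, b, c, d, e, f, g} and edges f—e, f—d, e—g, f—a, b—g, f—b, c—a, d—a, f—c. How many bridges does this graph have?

0

The edges on the cycle f-b-g-e-f are not bridges since each lies on that cycle.
Every edge lies on some cycle, so there are no bridges.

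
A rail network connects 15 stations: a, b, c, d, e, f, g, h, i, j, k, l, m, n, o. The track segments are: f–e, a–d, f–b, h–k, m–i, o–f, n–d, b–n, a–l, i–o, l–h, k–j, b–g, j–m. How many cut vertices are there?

2

Removing b increases the component count from 2 to 3, so b is a cut vertex.
Removing f increases the component count from 2 to 3, so f is a cut vertex.
By contrast removing n leaves 2 components; it is not a cut vertex. No other vertex is a cut vertex either.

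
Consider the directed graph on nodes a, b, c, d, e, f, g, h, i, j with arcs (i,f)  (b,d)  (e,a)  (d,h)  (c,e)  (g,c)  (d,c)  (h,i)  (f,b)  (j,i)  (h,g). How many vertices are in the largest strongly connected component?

{b, d, f, h, i} are all mutually reachable — one SCC of size 5.
{e} is an SCC by itself.
{a} is an SCC by itself.
{j} is an SCC by itself.
{g} is an SCC by itself.
(and 1 more singleton SCC)
The largest has 5 vertices.

5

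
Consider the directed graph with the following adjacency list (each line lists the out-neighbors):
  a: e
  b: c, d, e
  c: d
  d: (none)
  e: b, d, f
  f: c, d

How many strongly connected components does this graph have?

5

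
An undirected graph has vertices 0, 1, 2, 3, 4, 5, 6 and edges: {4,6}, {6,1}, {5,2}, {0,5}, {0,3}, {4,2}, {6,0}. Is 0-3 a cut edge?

Yes

Removing 0-3 leaves no path between 0 and 3: the component count goes from 1 to 2. So it is a bridge.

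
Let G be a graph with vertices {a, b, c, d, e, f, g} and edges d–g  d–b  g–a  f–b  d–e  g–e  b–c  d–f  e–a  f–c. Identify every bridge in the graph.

The edges on the cycle d-f-c-b-d are not bridges since each lies on that cycle.
Every edge lies on some cycle, so there are no bridges.

none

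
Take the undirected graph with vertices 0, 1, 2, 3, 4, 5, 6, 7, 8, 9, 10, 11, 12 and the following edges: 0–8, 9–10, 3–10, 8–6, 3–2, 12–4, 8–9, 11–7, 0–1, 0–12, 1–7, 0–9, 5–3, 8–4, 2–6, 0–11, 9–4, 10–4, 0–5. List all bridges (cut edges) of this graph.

none

The edges on the cycle 0-5-3-2-6-8-0 are not bridges since each lies on that cycle.
Every edge lies on some cycle, so there are no bridges.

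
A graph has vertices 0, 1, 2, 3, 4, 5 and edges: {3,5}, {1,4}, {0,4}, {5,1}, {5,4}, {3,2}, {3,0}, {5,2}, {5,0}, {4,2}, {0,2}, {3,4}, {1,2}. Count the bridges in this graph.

The edges on the cycle 3-5-1-4-3 are not bridges since each lies on that cycle.
Every edge lies on some cycle, so there are no bridges.

0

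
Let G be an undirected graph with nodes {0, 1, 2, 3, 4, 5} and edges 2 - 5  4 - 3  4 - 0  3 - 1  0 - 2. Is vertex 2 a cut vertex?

Yes

Deleting 2 raises the number of components from 1 to 2, so 2 is a cut vertex.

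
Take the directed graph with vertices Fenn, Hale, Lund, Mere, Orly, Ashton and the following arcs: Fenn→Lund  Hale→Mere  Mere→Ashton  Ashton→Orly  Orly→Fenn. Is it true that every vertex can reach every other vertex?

No

There is no directed path from Orly to Mere, so the graph is not strongly connected.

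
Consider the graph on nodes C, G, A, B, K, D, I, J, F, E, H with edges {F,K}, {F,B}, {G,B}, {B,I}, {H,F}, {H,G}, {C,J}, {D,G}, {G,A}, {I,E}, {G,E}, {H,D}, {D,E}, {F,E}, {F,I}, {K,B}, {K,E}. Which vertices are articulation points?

G

Removing G increases the component count from 2 to 3, so G is a cut vertex.
By contrast removing A leaves 2 components; it is not a cut vertex. No other vertex is a cut vertex either.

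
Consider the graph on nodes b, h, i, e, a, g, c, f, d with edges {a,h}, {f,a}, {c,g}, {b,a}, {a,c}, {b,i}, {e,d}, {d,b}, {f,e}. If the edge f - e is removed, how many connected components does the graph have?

f and e are still connected via f-a-b-d-e, so the component count stays at 1.

1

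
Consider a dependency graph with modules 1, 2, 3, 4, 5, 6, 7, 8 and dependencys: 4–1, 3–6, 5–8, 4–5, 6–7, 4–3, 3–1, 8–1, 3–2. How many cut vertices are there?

2

Removing 3 increases the component count from 1 to 3, so 3 is a cut vertex.
Removing 6 increases the component count from 1 to 2, so 6 is a cut vertex.
By contrast removing 2 leaves 1 component; it is not a cut vertex. No other vertex is a cut vertex either.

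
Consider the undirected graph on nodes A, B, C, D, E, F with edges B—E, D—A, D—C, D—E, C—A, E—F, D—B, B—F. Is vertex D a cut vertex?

Yes

Deleting D raises the number of components from 1 to 2, so D is a cut vertex.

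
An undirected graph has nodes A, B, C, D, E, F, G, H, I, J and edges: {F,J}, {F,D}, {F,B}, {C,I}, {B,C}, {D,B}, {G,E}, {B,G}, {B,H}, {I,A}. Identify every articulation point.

Removing B increases the component count from 1 to 4, so B is a cut vertex.
Removing C increases the component count from 1 to 2, so C is a cut vertex.
Removing F increases the component count from 1 to 2, so F is a cut vertex.
Likewise G, I are cut vertices.
By contrast removing H leaves 1 component; it is not a cut vertex. No other vertex is a cut vertex either.

B, C, F, G, I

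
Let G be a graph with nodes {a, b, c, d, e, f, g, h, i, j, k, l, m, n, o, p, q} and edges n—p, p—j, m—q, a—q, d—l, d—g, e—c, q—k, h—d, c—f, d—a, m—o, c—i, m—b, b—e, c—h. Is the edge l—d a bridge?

Yes

Removing l—d leaves no path between l and d: the component count goes from 2 to 3. So it is a bridge.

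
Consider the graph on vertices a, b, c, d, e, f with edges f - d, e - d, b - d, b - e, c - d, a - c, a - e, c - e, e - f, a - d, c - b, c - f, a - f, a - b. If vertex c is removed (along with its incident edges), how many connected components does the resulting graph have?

With c gone, the remaining components are: {a, b, d, e, f}.
That is 1 component.

1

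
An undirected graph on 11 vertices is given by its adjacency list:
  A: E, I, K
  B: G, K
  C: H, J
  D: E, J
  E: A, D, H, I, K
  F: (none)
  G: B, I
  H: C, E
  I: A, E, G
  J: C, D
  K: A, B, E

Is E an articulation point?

Yes

Deleting E raises the number of components from 2 to 3, so E is a cut vertex.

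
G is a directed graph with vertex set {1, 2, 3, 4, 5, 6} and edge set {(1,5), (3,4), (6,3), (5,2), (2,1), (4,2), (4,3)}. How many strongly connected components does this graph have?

3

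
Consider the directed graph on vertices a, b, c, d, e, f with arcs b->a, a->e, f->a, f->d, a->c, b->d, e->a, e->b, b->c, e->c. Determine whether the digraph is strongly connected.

There is no directed path from e to f, so the graph is not strongly connected.

No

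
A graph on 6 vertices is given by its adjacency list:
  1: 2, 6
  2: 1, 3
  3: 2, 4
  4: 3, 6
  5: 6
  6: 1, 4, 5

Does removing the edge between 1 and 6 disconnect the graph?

No

After removing 1-6, the path 1-2-3-4-6 still connects them, so the edge is not a bridge.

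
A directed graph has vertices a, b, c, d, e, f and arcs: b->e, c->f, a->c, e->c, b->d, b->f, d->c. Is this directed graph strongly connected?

There is no directed path from c to e, so the graph is not strongly connected.

No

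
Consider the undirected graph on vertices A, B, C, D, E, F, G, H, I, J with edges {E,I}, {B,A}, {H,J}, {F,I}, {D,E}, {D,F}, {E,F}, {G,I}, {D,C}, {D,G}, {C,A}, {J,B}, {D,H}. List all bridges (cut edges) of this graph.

none

The edges on the cycle D-H-J-B-A-C-D are not bridges since each lies on that cycle.
Every edge lies on some cycle, so there are no bridges.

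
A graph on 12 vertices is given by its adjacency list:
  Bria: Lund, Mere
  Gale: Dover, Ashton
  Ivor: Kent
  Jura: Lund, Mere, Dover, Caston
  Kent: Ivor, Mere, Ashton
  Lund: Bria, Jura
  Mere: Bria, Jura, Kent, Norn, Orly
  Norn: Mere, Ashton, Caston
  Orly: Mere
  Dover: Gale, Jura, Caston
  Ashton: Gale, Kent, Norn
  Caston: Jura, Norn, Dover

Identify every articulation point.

Kent, Mere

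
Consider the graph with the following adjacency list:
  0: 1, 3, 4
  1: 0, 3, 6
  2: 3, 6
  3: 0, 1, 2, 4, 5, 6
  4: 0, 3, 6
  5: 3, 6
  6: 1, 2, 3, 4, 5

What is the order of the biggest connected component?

Starting from 0 we can reach 0, 1, 2, 3, 4, 5, 6. That is one component of size 7.
The largest has 7 vertices.

7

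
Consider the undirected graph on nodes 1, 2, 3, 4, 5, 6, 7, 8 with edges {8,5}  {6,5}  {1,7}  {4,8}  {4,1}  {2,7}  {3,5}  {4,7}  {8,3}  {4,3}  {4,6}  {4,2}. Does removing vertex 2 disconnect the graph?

Deleting 2 leaves 1 component (was 1) (its neighbors 4, 7 remain connected to each other), so 2 is not a cut vertex.

No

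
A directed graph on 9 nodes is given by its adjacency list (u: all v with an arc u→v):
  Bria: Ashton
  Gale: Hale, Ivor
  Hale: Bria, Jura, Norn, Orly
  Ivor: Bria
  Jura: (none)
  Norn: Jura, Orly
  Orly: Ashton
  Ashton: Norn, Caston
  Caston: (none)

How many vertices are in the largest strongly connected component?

{Norn, Orly, Ashton} are all mutually reachable — one SCC of size 3.
{Hale} is an SCC by itself.
{Jura} is an SCC by itself.
{Caston} is an SCC by itself.
{Gale} is an SCC by itself.
(and 2 more singleton SCCs)
The largest has 3 vertices.

3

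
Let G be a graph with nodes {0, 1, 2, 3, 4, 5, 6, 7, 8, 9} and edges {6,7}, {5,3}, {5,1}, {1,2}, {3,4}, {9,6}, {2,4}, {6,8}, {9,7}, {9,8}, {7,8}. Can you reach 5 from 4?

Yes

From 4 we can reach 1, 2, 3, 4, 5, which includes 5.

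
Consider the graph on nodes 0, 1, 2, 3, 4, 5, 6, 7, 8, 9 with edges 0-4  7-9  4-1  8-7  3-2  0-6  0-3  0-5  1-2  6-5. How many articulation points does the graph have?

2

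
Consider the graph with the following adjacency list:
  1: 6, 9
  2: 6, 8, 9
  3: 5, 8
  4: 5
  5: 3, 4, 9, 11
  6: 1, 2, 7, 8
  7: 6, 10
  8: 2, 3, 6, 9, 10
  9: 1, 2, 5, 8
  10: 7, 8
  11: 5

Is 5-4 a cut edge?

Yes

Removing 5-4 leaves no path between 5 and 4: the component count goes from 1 to 2. So it is a bridge.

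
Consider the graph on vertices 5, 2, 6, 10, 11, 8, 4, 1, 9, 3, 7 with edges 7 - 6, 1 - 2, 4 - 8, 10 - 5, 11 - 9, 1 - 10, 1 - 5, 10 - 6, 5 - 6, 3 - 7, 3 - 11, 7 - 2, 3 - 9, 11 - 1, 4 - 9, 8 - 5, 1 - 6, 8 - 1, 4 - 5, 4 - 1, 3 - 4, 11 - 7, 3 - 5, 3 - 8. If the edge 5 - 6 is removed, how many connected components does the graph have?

1

5 and 6 are still connected via 5-1-6, so the component count stays at 1.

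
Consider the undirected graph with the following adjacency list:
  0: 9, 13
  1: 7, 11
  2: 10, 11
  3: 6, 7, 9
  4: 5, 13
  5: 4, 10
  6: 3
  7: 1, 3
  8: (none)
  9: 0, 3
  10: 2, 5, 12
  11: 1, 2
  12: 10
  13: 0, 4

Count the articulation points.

2

Removing 3 increases the component count from 2 to 3, so 3 is a cut vertex.
Removing 10 increases the component count from 2 to 3, so 10 is a cut vertex.
By contrast removing 6 leaves 2 components; it is not a cut vertex. No other vertex is a cut vertex either.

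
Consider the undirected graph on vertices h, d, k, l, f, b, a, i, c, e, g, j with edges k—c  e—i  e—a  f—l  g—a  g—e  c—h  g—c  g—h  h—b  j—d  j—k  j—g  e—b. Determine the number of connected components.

2

Starting from f we can reach f, l. That is one component of size 2.
Starting from a we can reach a, b, c, d, e, g, h, i, j, k. That is one component of size 10.
Total: 2 components.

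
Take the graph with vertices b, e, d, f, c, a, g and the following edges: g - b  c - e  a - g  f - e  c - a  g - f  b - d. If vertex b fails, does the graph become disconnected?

Yes

Deleting b raises the number of components from 1 to 2, so b is a cut vertex.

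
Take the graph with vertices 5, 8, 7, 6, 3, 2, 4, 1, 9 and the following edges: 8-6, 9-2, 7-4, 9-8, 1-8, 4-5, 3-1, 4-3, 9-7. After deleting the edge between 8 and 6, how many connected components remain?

2

Before removal there is 1 component.
8-6 is a bridge — removing it separates 8's side from 6's side.
After removal: 2 components.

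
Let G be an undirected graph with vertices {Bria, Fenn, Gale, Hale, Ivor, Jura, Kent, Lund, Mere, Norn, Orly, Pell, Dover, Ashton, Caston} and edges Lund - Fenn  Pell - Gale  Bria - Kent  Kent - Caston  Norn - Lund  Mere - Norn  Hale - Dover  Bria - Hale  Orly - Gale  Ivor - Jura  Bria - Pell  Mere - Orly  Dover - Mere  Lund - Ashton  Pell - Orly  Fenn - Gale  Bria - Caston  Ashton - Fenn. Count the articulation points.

1

Removing Bria increases the component count from 2 to 3, so Bria is a cut vertex.
By contrast removing Hale leaves 2 components; it is not a cut vertex. No other vertex is a cut vertex either.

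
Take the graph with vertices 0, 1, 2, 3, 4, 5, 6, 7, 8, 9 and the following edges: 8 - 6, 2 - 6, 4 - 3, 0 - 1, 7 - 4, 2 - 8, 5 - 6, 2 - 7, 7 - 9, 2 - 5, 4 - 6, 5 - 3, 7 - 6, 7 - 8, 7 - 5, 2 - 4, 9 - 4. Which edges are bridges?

The edges on the cycle 2-7-5-2 are not bridges since each lies on that cycle.
But removing 0 - 1 disconnects 0 from 1 — this is a bridge.

0-1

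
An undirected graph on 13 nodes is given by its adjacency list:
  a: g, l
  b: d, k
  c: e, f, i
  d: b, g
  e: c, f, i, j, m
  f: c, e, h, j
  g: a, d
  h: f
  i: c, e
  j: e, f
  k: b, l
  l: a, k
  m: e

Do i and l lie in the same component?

No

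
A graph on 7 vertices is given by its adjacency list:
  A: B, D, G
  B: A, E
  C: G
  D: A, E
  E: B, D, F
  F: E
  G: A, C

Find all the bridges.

A-G, C-G, E-F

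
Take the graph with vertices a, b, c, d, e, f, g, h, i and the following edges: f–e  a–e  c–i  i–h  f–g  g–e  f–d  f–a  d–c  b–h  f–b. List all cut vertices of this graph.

Removing f increases the component count from 1 to 2, so f is a cut vertex.
By contrast removing c leaves 1 component; it is not a cut vertex. No other vertex is a cut vertex either.

f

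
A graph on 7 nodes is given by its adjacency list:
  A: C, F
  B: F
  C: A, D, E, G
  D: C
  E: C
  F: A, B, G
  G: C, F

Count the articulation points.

2

Removing C increases the component count from 1 to 3, so C is a cut vertex.
Removing F increases the component count from 1 to 2, so F is a cut vertex.
By contrast removing B leaves 1 component; it is not a cut vertex. No other vertex is a cut vertex either.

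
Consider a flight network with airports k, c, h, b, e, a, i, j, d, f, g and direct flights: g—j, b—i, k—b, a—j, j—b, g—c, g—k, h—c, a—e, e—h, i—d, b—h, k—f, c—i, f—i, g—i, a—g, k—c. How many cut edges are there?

1

The edges on the cycle g-k-b-h-c-g are not bridges since each lies on that cycle.
But removing i—d disconnects i from d — this is a bridge.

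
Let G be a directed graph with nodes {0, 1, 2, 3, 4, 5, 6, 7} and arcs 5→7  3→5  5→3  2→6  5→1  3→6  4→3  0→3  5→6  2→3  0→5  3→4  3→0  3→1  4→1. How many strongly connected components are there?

{0, 3, 4, 5} are all mutually reachable — one SCC of size 4.
{6} is an SCC by itself.
{2} is an SCC by itself.
{1} is an SCC by itself.
{7} is an SCC by itself.
That gives 5 strongly connected components.

5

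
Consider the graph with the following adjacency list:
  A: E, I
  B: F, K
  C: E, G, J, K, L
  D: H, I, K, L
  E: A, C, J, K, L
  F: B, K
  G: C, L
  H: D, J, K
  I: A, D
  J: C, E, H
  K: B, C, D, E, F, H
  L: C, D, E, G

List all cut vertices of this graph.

Removing K increases the component count from 1 to 2, so K is a cut vertex.
By contrast removing I leaves 1 component; it is not a cut vertex. No other vertex is a cut vertex either.

K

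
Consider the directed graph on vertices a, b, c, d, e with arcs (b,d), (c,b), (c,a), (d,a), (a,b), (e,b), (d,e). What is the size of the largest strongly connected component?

4

{a, b, d, e} are all mutually reachable — one SCC of size 4.
{c} is an SCC by itself.
The largest has 4 vertices.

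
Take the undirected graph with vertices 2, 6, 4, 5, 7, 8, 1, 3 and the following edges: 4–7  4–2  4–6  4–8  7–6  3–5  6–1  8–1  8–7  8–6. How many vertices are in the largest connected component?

6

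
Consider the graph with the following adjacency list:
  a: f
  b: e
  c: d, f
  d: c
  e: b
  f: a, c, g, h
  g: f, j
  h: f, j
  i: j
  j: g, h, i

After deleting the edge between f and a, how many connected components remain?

3

Before removal there are 2 components.
f-a is a bridge — removing it separates f's side from a's side.
After removal: 3 components.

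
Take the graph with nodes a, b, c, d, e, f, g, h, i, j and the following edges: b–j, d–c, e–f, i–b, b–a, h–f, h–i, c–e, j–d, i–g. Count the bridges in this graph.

2

The edges on the cycle h-i-b-j-d-c-e-f-h are not bridges since each lies on that cycle.
But removing a–b disconnects a from b; removing i–g disconnects i from g — these are bridges.
That makes 2 bridges.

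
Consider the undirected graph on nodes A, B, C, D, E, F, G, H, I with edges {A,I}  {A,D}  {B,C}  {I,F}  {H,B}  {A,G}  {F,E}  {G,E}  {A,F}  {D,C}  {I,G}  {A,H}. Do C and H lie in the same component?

From C we can reach A, B, C, D, E, F, G, H, I, which includes H.

Yes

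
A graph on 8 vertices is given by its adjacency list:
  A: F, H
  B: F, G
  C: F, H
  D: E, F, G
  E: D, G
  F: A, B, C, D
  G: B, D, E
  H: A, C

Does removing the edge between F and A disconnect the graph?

After removing F-A, the path F-C-H-A still connects them, so the edge is not a bridge.

No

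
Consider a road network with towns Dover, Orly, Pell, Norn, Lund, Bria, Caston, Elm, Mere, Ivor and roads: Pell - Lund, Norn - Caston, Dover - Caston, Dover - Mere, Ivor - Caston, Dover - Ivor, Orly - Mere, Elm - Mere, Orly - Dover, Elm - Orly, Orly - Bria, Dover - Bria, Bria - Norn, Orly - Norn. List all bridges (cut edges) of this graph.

Lund-Pell

The edges on the cycle Orly-Dover-Mere-Orly are not bridges since each lies on that cycle.
But removing Pell - Lund disconnects Pell from Lund — this is a bridge.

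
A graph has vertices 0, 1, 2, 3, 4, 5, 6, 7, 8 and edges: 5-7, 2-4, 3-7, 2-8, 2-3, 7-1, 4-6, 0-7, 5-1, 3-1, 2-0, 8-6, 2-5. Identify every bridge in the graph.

The edges on the cycle 2-4-6-8-2 are not bridges since each lies on that cycle.
Every edge lies on some cycle, so there are no bridges.

none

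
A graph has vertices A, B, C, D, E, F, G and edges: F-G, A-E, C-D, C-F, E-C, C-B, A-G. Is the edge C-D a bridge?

Removing C-D leaves no path between C and D: the component count goes from 1 to 2. So it is a bridge.

Yes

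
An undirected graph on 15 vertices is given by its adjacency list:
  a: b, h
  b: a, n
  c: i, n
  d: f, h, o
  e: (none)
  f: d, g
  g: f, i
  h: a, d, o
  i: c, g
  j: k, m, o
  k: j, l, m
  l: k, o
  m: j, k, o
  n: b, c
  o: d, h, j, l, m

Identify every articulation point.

o

Removing o increases the component count from 2 to 3, so o is a cut vertex.
By contrast removing d leaves 2 components; it is not a cut vertex. No other vertex is a cut vertex either.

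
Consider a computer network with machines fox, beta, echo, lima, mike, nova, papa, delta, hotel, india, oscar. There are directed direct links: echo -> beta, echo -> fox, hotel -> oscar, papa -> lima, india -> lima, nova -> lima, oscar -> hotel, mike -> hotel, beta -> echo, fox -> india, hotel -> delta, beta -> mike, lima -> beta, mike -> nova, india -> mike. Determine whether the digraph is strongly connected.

No

There is no directed path from delta to papa, so the graph is not strongly connected.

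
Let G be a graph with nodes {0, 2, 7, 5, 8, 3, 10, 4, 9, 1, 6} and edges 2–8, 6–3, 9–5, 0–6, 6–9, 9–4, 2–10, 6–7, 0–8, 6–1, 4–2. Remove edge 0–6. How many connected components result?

0 and 6 are still connected via 0-8-2-4-9-6, so the component count stays at 1.

1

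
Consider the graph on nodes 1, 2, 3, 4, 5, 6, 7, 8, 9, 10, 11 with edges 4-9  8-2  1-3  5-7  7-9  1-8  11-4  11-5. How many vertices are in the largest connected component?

6 is isolated — a component by itself.
10 is isolated — a component by itself.
Starting from 1 we can reach 1, 2, 3, 8. That is one component of size 4.
Starting from 4 we can reach 4, 5, 7, 9, 11. That is one component of size 5.
The largest has 5 vertices.

5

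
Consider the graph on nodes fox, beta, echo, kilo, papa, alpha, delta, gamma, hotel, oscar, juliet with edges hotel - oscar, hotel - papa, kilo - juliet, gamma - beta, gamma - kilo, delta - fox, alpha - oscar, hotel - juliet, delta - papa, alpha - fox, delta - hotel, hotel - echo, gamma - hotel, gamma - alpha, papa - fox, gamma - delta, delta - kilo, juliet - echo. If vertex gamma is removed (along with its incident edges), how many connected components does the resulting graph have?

2

With gamma gone, the remaining components are: {beta}; {fox, echo, kilo, papa, alpha, delta, hotel, oscar, juliet}.
That is 2 components.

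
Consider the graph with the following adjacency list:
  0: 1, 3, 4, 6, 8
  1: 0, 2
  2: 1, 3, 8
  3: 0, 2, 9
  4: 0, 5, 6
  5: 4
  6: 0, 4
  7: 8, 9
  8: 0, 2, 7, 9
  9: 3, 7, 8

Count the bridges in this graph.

The edges on the cycle 0-4-6-0 are not bridges since each lies on that cycle.
But removing 5-4 disconnects 5 from 4 — this is a bridge.

1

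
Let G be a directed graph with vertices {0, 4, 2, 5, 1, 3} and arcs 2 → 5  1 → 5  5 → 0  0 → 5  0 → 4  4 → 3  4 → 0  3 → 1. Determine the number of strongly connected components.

2

{0, 1, 3, 4, 5} are all mutually reachable — one SCC of size 5.
{2} is an SCC by itself.
That gives 2 strongly connected components.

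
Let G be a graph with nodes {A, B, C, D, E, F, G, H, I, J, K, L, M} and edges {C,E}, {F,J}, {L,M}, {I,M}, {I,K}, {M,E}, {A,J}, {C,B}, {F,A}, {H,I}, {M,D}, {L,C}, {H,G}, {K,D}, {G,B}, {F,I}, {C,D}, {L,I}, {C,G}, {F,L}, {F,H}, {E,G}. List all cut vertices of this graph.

Removing F increases the component count from 1 to 2, so F is a cut vertex.
By contrast removing L leaves 1 component; it is not a cut vertex. No other vertex is a cut vertex either.

F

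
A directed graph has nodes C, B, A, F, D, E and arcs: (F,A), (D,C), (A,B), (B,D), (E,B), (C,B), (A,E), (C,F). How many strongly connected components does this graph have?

1

{A, B, C, D, E, F} are all mutually reachable — one SCC of size 6.
That gives 1 strongly connected component.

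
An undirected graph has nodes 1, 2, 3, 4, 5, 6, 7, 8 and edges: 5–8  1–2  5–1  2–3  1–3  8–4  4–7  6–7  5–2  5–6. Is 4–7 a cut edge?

After removing 4–7, the path 4-8-5-6-7 still connects them, so the edge is not a bridge.

No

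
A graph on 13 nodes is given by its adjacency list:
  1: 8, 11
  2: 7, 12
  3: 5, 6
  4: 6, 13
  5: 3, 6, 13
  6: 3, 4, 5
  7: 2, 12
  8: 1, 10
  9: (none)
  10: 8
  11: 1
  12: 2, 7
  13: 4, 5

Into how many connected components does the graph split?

4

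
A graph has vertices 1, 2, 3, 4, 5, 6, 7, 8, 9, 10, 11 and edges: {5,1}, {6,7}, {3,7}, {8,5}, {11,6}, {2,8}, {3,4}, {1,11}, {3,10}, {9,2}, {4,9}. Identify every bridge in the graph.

The edges on the cycle 3-4-9-2-8-5-1-11-6-7-3 are not bridges since each lies on that cycle.
But removing 3–10 disconnects 3 from 10 — this is a bridge.

10-3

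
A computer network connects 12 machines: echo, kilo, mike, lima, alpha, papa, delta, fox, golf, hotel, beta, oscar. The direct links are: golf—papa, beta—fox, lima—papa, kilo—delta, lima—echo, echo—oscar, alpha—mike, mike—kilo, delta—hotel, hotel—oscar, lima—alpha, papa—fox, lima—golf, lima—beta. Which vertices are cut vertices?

Removing lima increases the component count from 1 to 2, so lima is a cut vertex.
By contrast removing delta leaves 1 component; it is not a cut vertex. No other vertex is a cut vertex either.

lima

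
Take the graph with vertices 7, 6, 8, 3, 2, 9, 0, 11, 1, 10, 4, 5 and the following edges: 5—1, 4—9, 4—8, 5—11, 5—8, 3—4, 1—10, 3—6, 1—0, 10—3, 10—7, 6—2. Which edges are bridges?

The edges on the cycle 5-1-10-3-4-8-5 are not bridges since each lies on that cycle.
But removing 10—7 disconnects 10 from 7; removing 1—0 disconnects 1 from 0; removing 5—11 disconnects 5 from 11; removing 6—3 disconnects 6 from 3 — these are bridges.
In total 6 edges are bridges.

0-1, 10-7, 11-5, 2-6, 3-6, 4-9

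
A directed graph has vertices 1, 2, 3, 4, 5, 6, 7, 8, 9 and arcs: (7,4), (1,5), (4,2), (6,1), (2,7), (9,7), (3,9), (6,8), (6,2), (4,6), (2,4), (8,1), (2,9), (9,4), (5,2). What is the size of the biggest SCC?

8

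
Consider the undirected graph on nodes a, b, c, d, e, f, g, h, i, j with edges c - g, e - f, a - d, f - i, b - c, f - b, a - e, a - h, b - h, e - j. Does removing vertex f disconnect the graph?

Deleting f raises the number of components from 1 to 2, so f is a cut vertex.

Yes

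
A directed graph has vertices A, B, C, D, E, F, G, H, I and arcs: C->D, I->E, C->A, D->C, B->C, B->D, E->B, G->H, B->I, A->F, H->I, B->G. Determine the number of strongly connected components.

4

{B, E, G, H, I} are all mutually reachable — one SCC of size 5.
{C, D} are all mutually reachable — one SCC of size 2.
{A} is an SCC by itself.
{F} is an SCC by itself.
That gives 4 strongly connected components.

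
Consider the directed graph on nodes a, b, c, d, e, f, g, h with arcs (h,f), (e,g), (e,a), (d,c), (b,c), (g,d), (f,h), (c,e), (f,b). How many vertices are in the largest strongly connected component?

{c, d, e, g} are all mutually reachable — one SCC of size 4.
{f, h} are all mutually reachable — one SCC of size 2.
{a} is an SCC by itself.
{b} is an SCC by itself.
The largest has 4 vertices.

4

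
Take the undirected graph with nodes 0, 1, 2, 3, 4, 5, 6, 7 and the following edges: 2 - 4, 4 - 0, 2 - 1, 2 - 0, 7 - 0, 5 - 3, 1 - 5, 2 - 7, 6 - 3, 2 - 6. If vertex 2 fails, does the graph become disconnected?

Deleting 2 raises the number of components from 1 to 2, so 2 is a cut vertex.

Yes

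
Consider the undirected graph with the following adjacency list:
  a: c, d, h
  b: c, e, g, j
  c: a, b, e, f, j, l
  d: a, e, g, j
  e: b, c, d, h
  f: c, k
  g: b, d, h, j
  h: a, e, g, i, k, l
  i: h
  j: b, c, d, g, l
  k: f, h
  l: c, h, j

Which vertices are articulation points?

h

Removing h increases the component count from 1 to 2, so h is a cut vertex.
By contrast removing b leaves 1 component; it is not a cut vertex. No other vertex is a cut vertex either.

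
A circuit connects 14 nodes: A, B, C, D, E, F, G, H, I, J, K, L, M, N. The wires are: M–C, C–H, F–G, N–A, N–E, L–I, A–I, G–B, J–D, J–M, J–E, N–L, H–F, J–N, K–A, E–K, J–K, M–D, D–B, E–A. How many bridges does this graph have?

0

The edges on the cycle N-L-I-A-N are not bridges since each lies on that cycle.
Every edge lies on some cycle, so there are no bridges.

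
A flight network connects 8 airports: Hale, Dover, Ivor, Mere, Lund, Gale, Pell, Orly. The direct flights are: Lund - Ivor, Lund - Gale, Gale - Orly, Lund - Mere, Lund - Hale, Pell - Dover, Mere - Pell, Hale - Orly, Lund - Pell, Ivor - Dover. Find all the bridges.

none

The edges on the cycle Lund-Mere-Pell-Lund are not bridges since each lies on that cycle.
Every edge lies on some cycle, so there are no bridges.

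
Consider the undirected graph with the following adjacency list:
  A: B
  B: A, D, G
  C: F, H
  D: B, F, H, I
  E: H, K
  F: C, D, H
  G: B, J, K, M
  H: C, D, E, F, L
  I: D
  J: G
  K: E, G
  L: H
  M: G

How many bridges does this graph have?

5

The edges on the cycle D-H-E-K-G-B-D are not bridges since each lies on that cycle.
But removing D-I disconnects D from I; removing B-A disconnects B from A; removing M-G disconnects M from G; removing L-H disconnects L from H — these are bridges.
In total 5 edges are bridges.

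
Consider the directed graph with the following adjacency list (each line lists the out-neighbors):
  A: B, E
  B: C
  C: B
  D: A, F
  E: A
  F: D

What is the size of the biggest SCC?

{A, E} are all mutually reachable — one SCC of size 2.
{B, C} are all mutually reachable — one SCC of size 2.
{D, F} are all mutually reachable — one SCC of size 2.
The largest has 2 vertices.

2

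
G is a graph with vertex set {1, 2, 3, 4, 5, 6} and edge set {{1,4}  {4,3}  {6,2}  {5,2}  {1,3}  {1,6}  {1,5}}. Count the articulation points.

1

Removing 1 increases the component count from 1 to 2, so 1 is a cut vertex.
By contrast removing 6 leaves 1 component; it is not a cut vertex. No other vertex is a cut vertex either.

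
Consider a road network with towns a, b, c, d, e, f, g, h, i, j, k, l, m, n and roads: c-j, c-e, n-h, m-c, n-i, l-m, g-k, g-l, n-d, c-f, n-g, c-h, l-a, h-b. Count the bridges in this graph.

The edges on the cycle n-g-l-m-c-h-n are not bridges since each lies on that cycle.
But removing a-l disconnects a from l; removing c-e disconnects c from e; removing c-j disconnects c from j; removing n-d disconnects n from d — these are bridges.
In total 8 edges are bridges.

8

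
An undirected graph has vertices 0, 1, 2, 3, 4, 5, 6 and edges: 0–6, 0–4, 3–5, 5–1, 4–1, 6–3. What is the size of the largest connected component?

2 is isolated — a component by itself.
Starting from 0 we can reach 0, 1, 3, 4, 5, 6. That is one component of size 6.
The largest has 6 vertices.

6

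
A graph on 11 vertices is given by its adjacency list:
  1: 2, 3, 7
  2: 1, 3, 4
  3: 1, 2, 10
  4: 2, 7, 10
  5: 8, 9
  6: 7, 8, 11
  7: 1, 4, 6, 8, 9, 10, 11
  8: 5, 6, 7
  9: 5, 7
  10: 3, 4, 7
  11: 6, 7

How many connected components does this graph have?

1

Starting from 1 we can reach 1, 2, 3, 4, 5, 6, 7, 8, 9, 10, 11. That is one component of size 11.
Total: 1 component.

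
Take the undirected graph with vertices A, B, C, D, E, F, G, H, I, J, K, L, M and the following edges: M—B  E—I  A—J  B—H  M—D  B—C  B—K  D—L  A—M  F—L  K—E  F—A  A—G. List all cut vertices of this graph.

A, B, E, K, M

Removing A increases the component count from 1 to 3, so A is a cut vertex.
Removing B increases the component count from 1 to 4, so B is a cut vertex.
Removing E increases the component count from 1 to 2, so E is a cut vertex.
Likewise K, M are cut vertices.
By contrast removing D leaves 1 component; it is not a cut vertex. No other vertex is a cut vertex either.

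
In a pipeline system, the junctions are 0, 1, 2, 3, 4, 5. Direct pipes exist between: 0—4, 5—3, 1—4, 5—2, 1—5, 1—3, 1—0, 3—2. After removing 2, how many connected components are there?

1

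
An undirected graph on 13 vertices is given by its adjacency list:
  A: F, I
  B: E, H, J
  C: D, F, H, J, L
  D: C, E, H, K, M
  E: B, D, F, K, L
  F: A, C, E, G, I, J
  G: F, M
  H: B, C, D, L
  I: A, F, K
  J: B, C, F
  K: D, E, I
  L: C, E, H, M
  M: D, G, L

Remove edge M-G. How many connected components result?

1

M and G are still connected via M-D-C-F-G, so the component count stays at 1.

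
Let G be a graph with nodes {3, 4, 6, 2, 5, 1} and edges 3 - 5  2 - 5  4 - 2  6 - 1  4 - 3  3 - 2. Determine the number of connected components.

2

Starting from 1 we can reach 1, 6. That is one component of size 2.
Starting from 2 we can reach 2, 3, 4, 5. That is one component of size 4.
Total: 2 components.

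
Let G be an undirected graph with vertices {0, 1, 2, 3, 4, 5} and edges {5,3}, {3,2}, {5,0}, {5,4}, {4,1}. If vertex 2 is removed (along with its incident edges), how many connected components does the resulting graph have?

1

With 2 gone, the remaining components are: {0, 1, 3, 4, 5}.
That is 1 component.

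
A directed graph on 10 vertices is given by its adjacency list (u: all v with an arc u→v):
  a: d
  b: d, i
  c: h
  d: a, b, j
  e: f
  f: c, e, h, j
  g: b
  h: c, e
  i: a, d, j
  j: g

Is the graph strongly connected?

No

There is no directed path from j to h, so the graph is not strongly connected.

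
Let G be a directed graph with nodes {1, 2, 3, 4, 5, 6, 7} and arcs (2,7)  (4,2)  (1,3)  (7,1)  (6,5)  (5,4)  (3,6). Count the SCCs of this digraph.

{1, 2, 3, 4, 5, 6, 7} are all mutually reachable — one SCC of size 7.
That gives 1 strongly connected component.

1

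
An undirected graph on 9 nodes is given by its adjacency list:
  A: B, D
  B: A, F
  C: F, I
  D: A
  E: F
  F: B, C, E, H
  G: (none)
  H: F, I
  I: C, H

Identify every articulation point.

Removing A increases the component count from 2 to 3, so A is a cut vertex.
Removing B increases the component count from 2 to 3, so B is a cut vertex.
Removing F increases the component count from 2 to 4, so F is a cut vertex.
By contrast removing E leaves 2 components; it is not a cut vertex. No other vertex is a cut vertex either.

A, B, F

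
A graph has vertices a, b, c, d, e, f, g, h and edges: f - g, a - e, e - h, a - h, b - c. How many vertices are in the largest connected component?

3

d is isolated — a component by itself.
Starting from f we can reach f, g. That is one component of size 2.
Starting from b we can reach b, c. That is one component of size 2.
Starting from a we can reach a, e, h. That is one component of size 3.
The largest has 3 vertices.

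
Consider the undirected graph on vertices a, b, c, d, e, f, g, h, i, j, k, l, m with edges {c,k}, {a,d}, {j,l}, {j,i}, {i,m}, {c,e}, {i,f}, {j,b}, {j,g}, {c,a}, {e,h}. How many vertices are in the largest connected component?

Starting from a we can reach a, c, d, e, h, k. That is one component of size 6.
Starting from b we can reach b, f, g, i, j, l, m. That is one component of size 7.
The largest has 7 vertices.

7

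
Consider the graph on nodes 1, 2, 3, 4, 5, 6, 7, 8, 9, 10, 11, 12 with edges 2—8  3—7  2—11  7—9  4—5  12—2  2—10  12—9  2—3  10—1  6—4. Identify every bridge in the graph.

1-10, 10-2, 11-2, 2-8, 4-5, 4-6

The edges on the cycle 12-2-3-7-9-12 are not bridges since each lies on that cycle.
But removing 6—4 disconnects 6 from 4; removing 8—2 disconnects 8 from 2; removing 2—10 disconnects 2 from 10; removing 2—11 disconnects 2 from 11 — these are bridges.
In total 6 edges are bridges.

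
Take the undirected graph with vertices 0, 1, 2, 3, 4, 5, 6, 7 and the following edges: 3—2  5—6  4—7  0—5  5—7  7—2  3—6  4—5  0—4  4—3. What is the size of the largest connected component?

7

1 is isolated — a component by itself.
Starting from 0 we can reach 0, 2, 3, 4, 5, 6, 7. That is one component of size 7.
The largest has 7 vertices.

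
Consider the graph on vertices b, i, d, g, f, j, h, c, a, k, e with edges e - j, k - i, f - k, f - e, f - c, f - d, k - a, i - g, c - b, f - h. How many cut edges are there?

10

removing f - e disconnects f from e; removing f - h disconnects f from h; removing g - i disconnects g from i; removing a - k disconnects a from k — these are bridges.
In total 10 edges are bridges.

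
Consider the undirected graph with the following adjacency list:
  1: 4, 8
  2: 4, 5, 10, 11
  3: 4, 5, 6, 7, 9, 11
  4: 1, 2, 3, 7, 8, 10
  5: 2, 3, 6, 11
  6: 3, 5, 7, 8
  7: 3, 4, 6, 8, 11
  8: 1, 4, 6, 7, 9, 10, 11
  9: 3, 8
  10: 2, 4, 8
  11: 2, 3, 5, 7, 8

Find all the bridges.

The edges on the cycle 8-7-6-5-11-3-9-8 are not bridges since each lies on that cycle.
Every edge lies on some cycle, so there are no bridges.

none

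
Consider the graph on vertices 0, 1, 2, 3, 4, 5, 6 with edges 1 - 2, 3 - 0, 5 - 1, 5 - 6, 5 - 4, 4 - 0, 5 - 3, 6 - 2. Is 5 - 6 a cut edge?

No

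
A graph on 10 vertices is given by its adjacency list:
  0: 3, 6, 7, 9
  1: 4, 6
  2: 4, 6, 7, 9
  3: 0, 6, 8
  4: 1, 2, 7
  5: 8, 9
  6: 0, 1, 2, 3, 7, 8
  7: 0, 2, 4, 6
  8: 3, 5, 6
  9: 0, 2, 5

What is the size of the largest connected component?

Starting from 0 we can reach 0, 1, 2, 3, 4, 5, 6, 7, 8, 9. That is one component of size 10.
The largest has 10 vertices.

10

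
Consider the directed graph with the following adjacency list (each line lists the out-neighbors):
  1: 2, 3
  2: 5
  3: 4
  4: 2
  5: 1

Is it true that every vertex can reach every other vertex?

From 3 we can reach every vertex (1, 2, 3, 4, 5), and every vertex can reach 3 (1, 2, 3, 4, 5). So the whole graph is one strongly connected component.

Yes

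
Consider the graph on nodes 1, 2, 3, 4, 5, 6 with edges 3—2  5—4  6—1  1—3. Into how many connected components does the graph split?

2

Starting from 4 we can reach 4, 5. That is one component of size 2.
Starting from 1 we can reach 1, 2, 3, 6. That is one component of size 4.
Total: 2 components.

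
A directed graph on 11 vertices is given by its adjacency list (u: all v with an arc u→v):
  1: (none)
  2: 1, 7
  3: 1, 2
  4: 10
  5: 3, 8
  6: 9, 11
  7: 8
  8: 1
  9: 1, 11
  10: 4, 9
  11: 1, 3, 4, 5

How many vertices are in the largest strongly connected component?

4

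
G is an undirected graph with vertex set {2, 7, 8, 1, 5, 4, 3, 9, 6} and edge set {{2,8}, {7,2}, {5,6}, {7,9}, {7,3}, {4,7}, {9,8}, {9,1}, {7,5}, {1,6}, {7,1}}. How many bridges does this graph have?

2

The edges on the cycle 7-2-8-9-7 are not bridges since each lies on that cycle.
But removing 7 - 3 disconnects 7 from 3; removing 7 - 4 disconnects 7 from 4 — these are bridges.
That makes 2 bridges.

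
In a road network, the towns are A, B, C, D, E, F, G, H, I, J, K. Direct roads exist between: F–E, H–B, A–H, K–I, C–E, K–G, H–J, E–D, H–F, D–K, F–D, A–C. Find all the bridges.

The edges on the cycle A-H-F-E-C-A are not bridges since each lies on that cycle.
But removing K–G disconnects K from G; removing H–B disconnects H from B; removing H–J disconnects H from J; removing K–D disconnects K from D — these are bridges.
In total 5 edges are bridges.

B-H, D-K, G-K, H-J, I-K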